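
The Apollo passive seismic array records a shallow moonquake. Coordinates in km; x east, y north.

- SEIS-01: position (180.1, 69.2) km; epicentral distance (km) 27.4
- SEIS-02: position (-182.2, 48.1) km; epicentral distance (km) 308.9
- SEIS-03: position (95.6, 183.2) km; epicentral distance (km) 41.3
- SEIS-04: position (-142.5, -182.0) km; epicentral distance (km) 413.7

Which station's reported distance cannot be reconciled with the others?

SEIS-01

Solve using three stations at a time. Using SEIS-02, SEIS-03, SEIS-04 (subtract circle equations pairwise → linear system) gives (x, y) ≈ (111.2, 144.8).
Distances from that point to each station vs reported:
  SEIS-01: calculated 102.3 vs reported 27.4 → residual 74.9 km
  SEIS-02: calculated 308.9 vs reported 308.9 → residual 0.0 km
  SEIS-03: calculated 41.4 vs reported 41.3 → residual 0.1 km
  SEIS-04: calculated 413.7 vs reported 413.7 → residual 0.0 km
SEIS-02, SEIS-03, SEIS-04 are mutually consistent (residuals ≈ 0); SEIS-01 is off by 74.9 km.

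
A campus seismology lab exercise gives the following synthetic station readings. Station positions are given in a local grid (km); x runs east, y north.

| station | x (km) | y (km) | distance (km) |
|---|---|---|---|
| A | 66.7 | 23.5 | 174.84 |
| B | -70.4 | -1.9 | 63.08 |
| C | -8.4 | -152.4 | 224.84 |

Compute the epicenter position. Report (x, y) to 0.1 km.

x ≈ -106.1 km, y ≈ 50.1 km

Circle about each station: (x − 66.7)² + (y − 23.5)² = 174.84²; (x + 70.4)² + (y + 1.9)² = 63.08²; (x + 8.4)² + (y + 152.4)² = 224.84².
Subtracting the A equation from the B and C equations removes the quadratic terms:
-274.2 x − 50.8 y = 26548.57
-150.2 x − 351.8 y = -1688.82
Solving the 2×2 system: x ≈ -106.1, y ≈ 50.1 km.
Check against A (with the unrounded x, y): √((x − 66.7)²+(y − 23.5)²) = 174.84 ≈ 174.84 km. ✓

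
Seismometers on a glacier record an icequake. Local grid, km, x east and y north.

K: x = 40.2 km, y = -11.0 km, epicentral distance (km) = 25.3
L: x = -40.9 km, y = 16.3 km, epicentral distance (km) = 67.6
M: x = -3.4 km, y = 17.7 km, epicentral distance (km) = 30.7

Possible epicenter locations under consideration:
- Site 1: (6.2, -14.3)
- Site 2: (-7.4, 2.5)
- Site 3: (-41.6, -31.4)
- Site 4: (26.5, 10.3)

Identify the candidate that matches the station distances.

For each candidate, compare |candidate − station| to the reported distance:
Site 1: residuals K 8.9, L 11.4, M 2.7 → max 11.4 km
Site 2: residuals K 24.2, L 31.4, M 15.0 → max 31.4 km
Site 3: residuals K 59.0, L 19.9, M 31.5 → max 59.0 km
Site 4: residuals K 0.0, L 0.1, M 0.1 → max 0.1 km
Only Site 4 has all residuals ≈ 0.

Site 4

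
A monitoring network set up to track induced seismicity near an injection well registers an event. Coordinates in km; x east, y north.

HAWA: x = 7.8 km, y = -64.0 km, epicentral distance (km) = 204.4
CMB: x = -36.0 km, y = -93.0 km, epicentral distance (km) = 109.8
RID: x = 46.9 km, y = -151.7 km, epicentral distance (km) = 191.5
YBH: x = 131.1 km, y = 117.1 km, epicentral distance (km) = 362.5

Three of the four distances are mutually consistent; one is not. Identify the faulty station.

HAWA

Solve using three stations at a time. Using CMB, RID, YBH (subtract circle equations pairwise → linear system) gives (x, y) ≈ (-142.1, -121.1).
Distances from that point to each station vs reported:
  HAWA: calculated 160.5 vs reported 204.4 → residual 43.9 km
  CMB: calculated 109.8 vs reported 109.8 → residual 0.0 km
  RID: calculated 191.5 vs reported 191.5 → residual 0.0 km
  YBH: calculated 362.5 vs reported 362.5 → residual 0.0 km
CMB, RID, YBH are mutually consistent (residuals ≈ 0); HAWA is off by 43.9 km.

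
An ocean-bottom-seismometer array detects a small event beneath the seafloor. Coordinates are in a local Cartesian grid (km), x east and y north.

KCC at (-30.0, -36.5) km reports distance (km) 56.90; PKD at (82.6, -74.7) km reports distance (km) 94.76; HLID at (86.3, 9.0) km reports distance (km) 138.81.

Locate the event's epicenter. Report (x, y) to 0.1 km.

x ≈ -10.9 km, y ≈ -90.1 km

Circle about each station: (x + 30.0)² + (y + 36.5)² = 56.90²; (x − 82.6)² + (y + 74.7)² = 94.76²; (x − 86.3)² + (y − 9.0)² = 138.81².
Subtracting the KCC equation from the PKD and HLID equations removes the quadratic terms:
225.2 x − 76.4 y = 4428.75
232.6 x + 91.0 y = -10734.17
Solving the 2×2 system: x ≈ -10.9, y ≈ -90.1 km.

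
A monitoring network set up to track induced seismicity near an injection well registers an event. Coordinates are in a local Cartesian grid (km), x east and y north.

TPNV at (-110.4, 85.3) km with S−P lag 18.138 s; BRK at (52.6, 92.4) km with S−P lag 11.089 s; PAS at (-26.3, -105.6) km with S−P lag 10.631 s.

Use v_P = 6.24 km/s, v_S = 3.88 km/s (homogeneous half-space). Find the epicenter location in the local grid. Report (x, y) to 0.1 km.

(42.4, -20.9)

Distance from S−P lag: d = Δt · v_P v_S / (v_P − v_S) = Δt · (6.24·3.88)/(6.24−3.88) ≈ 10.2590·Δt.
So d_TPNV = 186.08, d_BRK = 113.76, d_PAS = 109.06 km.
Circle about each station: (x + 110.4)² + (y − 85.3)² = 186.08²; (x − 52.6)² + (y − 92.4)² = 113.76²; (x + 26.3)² + (y + 105.6)² = 109.06².
Subtracting the TPNV equation from the BRK and PAS equations removes the quadratic terms:
326.0 x + 14.2 y = 13524.70
168.2 x − 381.8 y = 15110.48
Solving the 2×2 system: x ≈ 42.4, y ≈ -20.9 km.
Check against TPNV (with the unrounded x, y): √((x + 110.4)²+(y − 85.3)²) = 186.08 ≈ 186.08 km. ✓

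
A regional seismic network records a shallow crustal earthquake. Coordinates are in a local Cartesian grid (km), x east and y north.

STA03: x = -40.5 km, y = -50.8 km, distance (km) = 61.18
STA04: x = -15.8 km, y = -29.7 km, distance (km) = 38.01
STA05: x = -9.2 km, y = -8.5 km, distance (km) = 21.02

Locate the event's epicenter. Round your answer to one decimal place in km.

(-22.6, 7.7)

Circle about each station: (x + 40.5)² + (y + 50.8)² = 61.18²; (x + 15.8)² + (y + 29.7)² = 38.01²; (x + 9.2)² + (y + 8.5)² = 21.02².
Subtracting the STA03 equation from the STA04 and STA05 equations removes the quadratic terms:
49.4 x + 42.2 y = -790.93
62.6 x + 84.6 y = -762.85
Solving the 2×2 system: x ≈ -22.6, y ≈ 7.7 km.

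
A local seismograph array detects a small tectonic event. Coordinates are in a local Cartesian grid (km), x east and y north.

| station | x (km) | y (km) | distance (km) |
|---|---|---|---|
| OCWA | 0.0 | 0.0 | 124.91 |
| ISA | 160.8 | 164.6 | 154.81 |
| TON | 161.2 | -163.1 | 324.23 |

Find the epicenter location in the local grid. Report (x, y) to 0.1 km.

x ≈ 11.3 km, y ≈ 124.4 km

Circle about each station: x² + y² = 124.91²; (x − 160.8)² + (y − 164.6)² = 154.81²; (x − 161.2)² + (y + 163.1)² = 324.23².
Subtracting pairs of circle equations eliminates x²+y² and gives linear equations (the radical axes):
321.6 x + 329.2 y = 44586.17
322.4 x − 326.2 y = -36935.53
Solving the 2×2 system: x ≈ 11.3, y ≈ 124.4 km.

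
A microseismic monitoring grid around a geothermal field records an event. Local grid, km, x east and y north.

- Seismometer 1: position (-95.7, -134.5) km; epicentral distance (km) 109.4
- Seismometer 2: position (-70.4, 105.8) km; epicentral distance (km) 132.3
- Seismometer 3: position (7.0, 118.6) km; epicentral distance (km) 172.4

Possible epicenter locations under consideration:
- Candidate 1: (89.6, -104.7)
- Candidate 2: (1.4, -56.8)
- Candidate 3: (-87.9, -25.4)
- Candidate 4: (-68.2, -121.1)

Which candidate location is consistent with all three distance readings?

For each candidate, compare |candidate − station| to the reported distance:
Candidate 1: residuals Seismometer 1 78.3, Seismometer 2 132.1, Seismometer 3 65.7 → max 132.1 km
Candidate 2: residuals Seismometer 1 15.0, Seismometer 2 45.4, Seismometer 3 3.1 → max 45.4 km
Candidate 3: residuals Seismometer 1 0.0, Seismometer 2 0.1, Seismometer 3 0.1 → max 0.1 km
Candidate 4: residuals Seismometer 1 78.8, Seismometer 2 94.6, Seismometer 3 78.8 → max 94.6 km
Only Candidate 3 has all residuals ≈ 0.

Candidate 3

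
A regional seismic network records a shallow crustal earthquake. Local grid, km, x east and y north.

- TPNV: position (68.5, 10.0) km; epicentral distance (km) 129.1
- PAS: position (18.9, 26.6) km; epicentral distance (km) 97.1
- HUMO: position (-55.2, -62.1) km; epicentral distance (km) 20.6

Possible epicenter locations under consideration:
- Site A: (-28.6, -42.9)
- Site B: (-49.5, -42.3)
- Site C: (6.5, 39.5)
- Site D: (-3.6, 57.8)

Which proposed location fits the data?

For each candidate, compare |candidate − station| to the reported distance:
Site A: residuals TPNV 18.5, PAS 12.9, HUMO 12.2 → max 18.5 km
Site B: residuals TPNV 0.0, PAS 0.0, HUMO 0.0 → max 0.0 km
Site C: residuals TPNV 60.4, PAS 79.2, HUMO 98.3 → max 98.3 km
Site D: residuals TPNV 42.6, PAS 58.6, HUMO 109.9 → max 109.9 km
Only Site B has all residuals ≈ 0.

Site B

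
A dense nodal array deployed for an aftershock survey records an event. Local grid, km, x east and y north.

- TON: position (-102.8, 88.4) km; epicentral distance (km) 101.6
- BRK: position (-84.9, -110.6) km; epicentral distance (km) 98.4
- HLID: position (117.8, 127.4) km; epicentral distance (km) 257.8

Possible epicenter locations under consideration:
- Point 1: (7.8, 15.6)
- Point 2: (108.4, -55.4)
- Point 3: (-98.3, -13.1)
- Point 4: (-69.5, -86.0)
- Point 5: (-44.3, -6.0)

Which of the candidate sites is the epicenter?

For each candidate, compare |candidate − station| to the reported distance:
Point 1: residuals TON 30.8, BRK 58.2, HLID 101.0 → max 101.0 km
Point 2: residuals TON 153.9, BRK 102.6, HLID 74.8 → max 153.9 km
Point 3: residuals TON 0.0, BRK 0.0, HLID 0.0 → max 0.0 km
Point 4: residuals TON 76.0, BRK 69.4, HLID 26.1 → max 76.0 km
Point 5: residuals TON 9.5, BRK 13.8, HLID 47.9 → max 47.9 km
Only Point 3 has all residuals ≈ 0.

Point 3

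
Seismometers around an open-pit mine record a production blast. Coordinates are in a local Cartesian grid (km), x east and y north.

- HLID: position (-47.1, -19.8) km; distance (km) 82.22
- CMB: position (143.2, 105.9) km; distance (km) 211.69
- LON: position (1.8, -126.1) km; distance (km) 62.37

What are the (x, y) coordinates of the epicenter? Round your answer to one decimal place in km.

x ≈ 20.5 km, y ≈ -66.6 km

Circle about each station: (x + 47.1)² + (y + 19.8)² = 82.22²; (x − 143.2)² + (y − 105.9)² = 211.69²; (x − 1.8)² + (y + 126.1)² = 62.37².
Subtracting pairs of circle equations eliminates x²+y² and gives linear equations (the radical axes):
380.6 x + 251.4 y = -8941.93
97.8 x − 212.6 y = 16164.11
Solving the 2×2 system: x ≈ 20.5, y ≈ -66.6 km.
Check against HLID (with the unrounded x, y): √((x + 47.1)²+(y + 19.8)²) = 82.22 ≈ 82.22 km. ✓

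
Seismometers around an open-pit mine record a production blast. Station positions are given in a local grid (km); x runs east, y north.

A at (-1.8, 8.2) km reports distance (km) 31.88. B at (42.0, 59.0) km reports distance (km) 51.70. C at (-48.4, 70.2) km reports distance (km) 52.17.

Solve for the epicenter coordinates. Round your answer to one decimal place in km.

Circle about each station: (x + 1.8)² + (y − 8.2)² = 31.88²; (x − 42.0)² + (y − 59.0)² = 51.70²; (x + 48.4)² + (y − 70.2)² = 52.17².
Subtracting the A equation from the B and C equations removes the quadratic terms:
87.6 x + 101.6 y = 3517.96
-93.2 x + 124.0 y = 5494.75
Solving the 2×2 system: x ≈ -6.0, y ≈ 39.8 km.

-6.0 km east, 39.8 km north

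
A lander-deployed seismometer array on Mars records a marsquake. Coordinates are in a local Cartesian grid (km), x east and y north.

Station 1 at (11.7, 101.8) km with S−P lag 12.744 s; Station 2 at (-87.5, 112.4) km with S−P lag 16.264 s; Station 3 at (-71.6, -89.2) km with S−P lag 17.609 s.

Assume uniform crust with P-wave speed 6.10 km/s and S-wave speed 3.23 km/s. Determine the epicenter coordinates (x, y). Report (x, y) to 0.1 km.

x ≈ -22.8 km, y ≈ 21.4 km

Distance from S−P lag: d = Δt · v_P v_S / (v_P − v_S) = Δt · (6.10·3.23)/(6.10−3.23) ≈ 6.8652·Δt.
So d_Station 1 = 87.49, d_Station 2 = 111.65, d_Station 3 = 120.89 km.
Circle about each station: (x − 11.7)² + (y − 101.8)² = 87.49²; (x + 87.5)² + (y − 112.4)² = 111.65²; (x + 71.6)² + (y + 89.2)² = 120.89².
Subtracting the Station 1 equation from the Station 2 and Station 3 equations removes the quadratic terms:
-198.4 x + 21.2 y = 4978.66
-166.6 x − 382.0 y = -4376.82
Solving the 2×2 system: x ≈ -22.8, y ≈ 21.4 km.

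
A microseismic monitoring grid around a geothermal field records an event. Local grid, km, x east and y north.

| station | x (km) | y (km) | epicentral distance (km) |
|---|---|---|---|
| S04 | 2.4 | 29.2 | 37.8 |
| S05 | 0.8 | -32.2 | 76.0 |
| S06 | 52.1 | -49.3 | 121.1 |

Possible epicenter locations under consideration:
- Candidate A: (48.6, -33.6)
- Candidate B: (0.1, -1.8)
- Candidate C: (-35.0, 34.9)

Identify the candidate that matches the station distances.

For each candidate, compare |candidate − station| to the reported distance:
Candidate A: residuals S04 40.2, S05 28.2, S06 105.0 → max 105.0 km
Candidate B: residuals S04 6.7, S05 45.6, S06 50.7 → max 50.7 km
Candidate C: residuals S04 0.0, S05 0.1, S06 0.0 → max 0.1 km
Only Candidate C has all residuals ≈ 0.

Candidate C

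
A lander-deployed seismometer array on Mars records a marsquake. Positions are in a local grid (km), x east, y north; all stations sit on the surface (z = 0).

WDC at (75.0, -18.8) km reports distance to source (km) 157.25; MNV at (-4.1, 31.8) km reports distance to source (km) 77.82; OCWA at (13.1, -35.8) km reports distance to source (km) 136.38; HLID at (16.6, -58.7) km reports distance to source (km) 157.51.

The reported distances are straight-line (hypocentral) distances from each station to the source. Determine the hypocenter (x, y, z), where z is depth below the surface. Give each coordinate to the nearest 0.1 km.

Each station gives a sphere (x−x_i)² + (y−y_i)² + z² = d_i² (stations at z=0).
Subtracting the WDC sphere from MNV and OCWA: z² cancels, leaving linear equations in x and y:
-158.2 x + 101.2 y = 13721.22
-123.8 x − 34.0 y = 1602.87
Solving: x ≈ -35.110, y ≈ 80.699 km (keep extra digits for the depth step; rounded: -35.1, 80.7).
Then from the WDC sphere: z² = 157.25² − (x − 75.0)² − (y + 18.8)² with x = -35.110, y = 80.699, so z ≈ 51.993 ≈ 52.0 km.

(-35.1, 80.7, 52.0)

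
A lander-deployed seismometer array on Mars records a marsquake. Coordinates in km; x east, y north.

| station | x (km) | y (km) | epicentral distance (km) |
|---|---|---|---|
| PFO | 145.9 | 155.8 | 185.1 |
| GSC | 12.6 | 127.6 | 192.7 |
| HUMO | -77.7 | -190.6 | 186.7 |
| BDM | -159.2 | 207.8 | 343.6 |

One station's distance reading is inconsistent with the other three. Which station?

PFO

Solve using three stations at a time. Using GSC, HUMO, BDM (subtract circle equations pairwise → linear system) gives (x, y) ≈ (55.9, -60.2).
Distances from that point to each station vs reported:
  PFO: calculated 234.0 vs reported 185.1 → residual 48.9 km
  GSC: calculated 192.7 vs reported 192.7 → residual 0.0 km
  HUMO: calculated 186.7 vs reported 186.7 → residual 0.0 km
  BDM: calculated 343.6 vs reported 343.6 → residual 0.0 km
GSC, HUMO, BDM are mutually consistent (residuals ≈ 0); PFO is off by 48.9 km.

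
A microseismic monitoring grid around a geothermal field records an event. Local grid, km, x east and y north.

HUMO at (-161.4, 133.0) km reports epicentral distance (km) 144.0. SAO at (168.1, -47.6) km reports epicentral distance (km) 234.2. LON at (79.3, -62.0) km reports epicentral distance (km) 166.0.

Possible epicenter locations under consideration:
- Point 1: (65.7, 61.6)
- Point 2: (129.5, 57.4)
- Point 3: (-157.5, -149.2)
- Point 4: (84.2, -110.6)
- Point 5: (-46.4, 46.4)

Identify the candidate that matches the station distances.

Point 5

For each candidate, compare |candidate − station| to the reported distance:
Point 1: residuals HUMO 94.1, SAO 84.5, LON 41.7 → max 94.1 km
Point 2: residuals HUMO 156.6, SAO 122.3, LON 36.5 → max 156.6 km
Point 3: residuals HUMO 138.2, SAO 106.9, LON 86.3 → max 138.2 km
Point 4: residuals HUMO 201.9, SAO 129.3, LON 117.2 → max 201.9 km
Point 5: residuals HUMO 0.0, SAO 0.0, LON 0.0 → max 0.0 km
Only Point 5 has all residuals ≈ 0.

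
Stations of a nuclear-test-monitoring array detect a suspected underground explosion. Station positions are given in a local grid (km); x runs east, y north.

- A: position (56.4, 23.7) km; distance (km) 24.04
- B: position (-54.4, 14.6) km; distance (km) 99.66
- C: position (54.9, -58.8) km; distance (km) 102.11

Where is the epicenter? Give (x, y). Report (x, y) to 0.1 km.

Circle about each station: (x − 56.4)² + (y − 23.7)² = 24.04²; (x + 54.4)² + (y − 14.6)² = 99.66²; (x − 54.9)² + (y + 58.8)² = 102.11².
Subtracting the A equation from the B and C equations removes the quadratic terms:
-221.6 x − 18.2 y = -9924.32
-3.0 x − 165.0 y = -7119.73
Solving the 2×2 system: x ≈ 41.3, y ≈ 42.4 km.

x ≈ 41.3 km, y ≈ 42.4 km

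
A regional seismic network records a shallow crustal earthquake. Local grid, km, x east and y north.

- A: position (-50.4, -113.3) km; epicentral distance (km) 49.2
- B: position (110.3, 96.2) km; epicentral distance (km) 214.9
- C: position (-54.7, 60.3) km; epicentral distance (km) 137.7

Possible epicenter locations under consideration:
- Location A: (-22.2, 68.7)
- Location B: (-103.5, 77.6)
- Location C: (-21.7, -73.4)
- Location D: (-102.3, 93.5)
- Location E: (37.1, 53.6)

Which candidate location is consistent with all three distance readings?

Location C

For each candidate, compare |candidate − station| to the reported distance:
Location A: residuals A 135.0, B 79.6, C 104.1 → max 135.0 km
Location B: residuals A 148.9, B 0.3, C 85.9 → max 148.9 km
Location C: residuals A 0.1, B 0.0, C 0.0 → max 0.1 km
Location D: residuals A 164.0, B 2.3, C 79.7 → max 164.0 km
Location E: residuals A 139.2, B 130.2, C 45.7 → max 139.2 km
Only Location C has all residuals ≈ 0.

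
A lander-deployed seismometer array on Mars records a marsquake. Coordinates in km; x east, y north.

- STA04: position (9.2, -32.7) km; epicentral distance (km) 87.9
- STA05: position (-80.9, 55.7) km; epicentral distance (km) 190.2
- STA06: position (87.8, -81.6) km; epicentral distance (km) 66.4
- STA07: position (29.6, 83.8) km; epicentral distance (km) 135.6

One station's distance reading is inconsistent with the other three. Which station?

STA07

Solve using three stations at a time. Using STA04, STA05, STA06 (subtract circle equations pairwise → linear system) gives (x, y) ≈ (95.5, -15.6).
Distances from that point to each station vs reported:
  STA04: calculated 88.0 vs reported 87.9 → residual 0.1 km
  STA05: calculated 190.2 vs reported 190.2 → residual 0.0 km
  STA06: calculated 66.5 vs reported 66.4 → residual 0.1 km
  STA07: calculated 119.2 vs reported 135.6 → residual 16.4 km
STA04, STA05, STA06 are mutually consistent (residuals ≈ 0); STA07 is off by 16.4 km.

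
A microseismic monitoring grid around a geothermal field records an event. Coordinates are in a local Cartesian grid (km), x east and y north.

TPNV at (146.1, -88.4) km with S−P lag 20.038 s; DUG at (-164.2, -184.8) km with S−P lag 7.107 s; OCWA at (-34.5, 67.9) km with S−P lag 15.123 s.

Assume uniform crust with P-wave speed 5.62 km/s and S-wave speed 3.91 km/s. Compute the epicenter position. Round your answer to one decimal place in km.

Distance from S−P lag: d = Δt · v_P v_S / (v_P − v_S) = Δt · (5.62·3.91)/(5.62−3.91) ≈ 12.8504·Δt.
So d_TPNV = 257.50, d_DUG = 91.33, d_OCWA = 194.34 km.
Circle about each station: (x − 146.1)² + (y + 88.4)² = 257.50²; (x + 164.2)² + (y + 184.8)² = 91.33²; (x + 34.5)² + (y − 67.9)² = 194.34².
Subtracting the TPNV equation from the DUG and OCWA equations removes the quadratic terms:
-620.6 x − 192.8 y = 89917.99
-361.2 x + 312.6 y = 5179.10
Solving the 2×2 system: x ≈ -110.4, y ≈ -111.0 km.
Check against TPNV (with the unrounded x, y): √((x − 146.1)²+(y + 88.4)²) = 257.50 ≈ 257.50 km. ✓

-110.4 km east, -111.0 km north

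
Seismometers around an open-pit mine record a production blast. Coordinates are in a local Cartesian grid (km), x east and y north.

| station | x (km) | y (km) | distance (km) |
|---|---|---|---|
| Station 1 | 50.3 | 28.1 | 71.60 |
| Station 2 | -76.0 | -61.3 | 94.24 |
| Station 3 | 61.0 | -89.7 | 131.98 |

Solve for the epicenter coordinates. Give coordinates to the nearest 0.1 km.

Circle about each station: (x − 50.3)² + (y − 28.1)² = 71.60²; (x + 76.0)² + (y + 61.3)² = 94.24²; (x − 61.0)² + (y + 89.7)² = 131.98².
Subtracting pairs of circle equations eliminates x²+y² and gives linear equations (the radical axes):
-252.6 x − 178.8 y = 2459.37
21.4 x − 235.6 y = -3844.77
Solving the 2×2 system: x ≈ -20.0, y ≈ 14.5 km.

-20.0 km east, 14.5 km north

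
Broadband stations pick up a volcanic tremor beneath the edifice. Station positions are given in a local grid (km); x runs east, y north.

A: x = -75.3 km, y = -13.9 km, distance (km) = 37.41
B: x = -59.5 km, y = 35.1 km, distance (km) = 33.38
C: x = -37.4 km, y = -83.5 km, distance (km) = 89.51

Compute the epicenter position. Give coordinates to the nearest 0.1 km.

-43.5 km east, 5.8 km north

Circle about each station: (x + 75.3)² + (y + 13.9)² = 37.41²; (x + 59.5)² + (y − 35.1)² = 33.38²; (x + 37.4)² + (y + 83.5)² = 89.51².
Subtracting the A equation from the B and C equations removes the quadratic terms:
31.6 x + 98.0 y = -805.76
75.8 x − 139.2 y = -4104.82
Solving the 2×2 system: x ≈ -43.5, y ≈ 5.8 km.
Check against A (with the unrounded x, y): √((x + 75.3)²+(y + 13.9)²) = 37.41 ≈ 37.41 km. ✓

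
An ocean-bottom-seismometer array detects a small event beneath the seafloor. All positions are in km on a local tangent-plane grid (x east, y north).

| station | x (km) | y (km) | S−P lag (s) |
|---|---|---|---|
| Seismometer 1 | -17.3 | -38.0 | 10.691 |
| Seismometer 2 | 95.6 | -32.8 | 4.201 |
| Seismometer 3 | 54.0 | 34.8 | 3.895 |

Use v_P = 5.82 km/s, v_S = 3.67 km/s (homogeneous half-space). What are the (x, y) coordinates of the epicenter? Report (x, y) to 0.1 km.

Distance from S−P lag: d = Δt · v_P v_S / (v_P − v_S) = Δt · (5.82·3.67)/(5.82−3.67) ≈ 9.9346·Δt.
So d_Seismometer 1 = 106.21, d_Seismometer 2 = 41.74, d_Seismometer 3 = 38.70 km.
Circle about each station: (x + 17.3)² + (y + 38.0)² = 106.21²; (x − 95.6)² + (y + 32.8)² = 41.74²; (x − 54.0)² + (y − 34.8)² = 38.70².
Subtracting pairs of circle equations eliminates x²+y² and gives linear equations (the radical axes):
225.8 x + 10.4 y = 18010.25
142.6 x + 145.6 y = 12166.62
Solving the 2×2 system: x ≈ 79.5, y ≈ 5.7 km.

79.5 km east, 5.7 km north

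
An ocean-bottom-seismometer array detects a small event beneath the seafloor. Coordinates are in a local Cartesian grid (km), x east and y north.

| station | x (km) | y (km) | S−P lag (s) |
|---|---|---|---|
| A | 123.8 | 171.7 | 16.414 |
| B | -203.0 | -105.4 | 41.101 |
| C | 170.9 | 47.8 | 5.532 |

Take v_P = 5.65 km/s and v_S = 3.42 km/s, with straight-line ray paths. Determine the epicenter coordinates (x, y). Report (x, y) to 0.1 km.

(126.6, 29.5)

Distance from S−P lag: d = Δt · v_P v_S / (v_P − v_S) = Δt · (5.65·3.42)/(5.65−3.42) ≈ 8.6650·Δt.
So d_A = 142.23, d_B = 356.14, d_C = 47.93 km.
Circle about each station: (x − 123.8)² + (y − 171.7)² = 142.23²; (x + 203.0)² + (y + 105.4)² = 356.14²; (x − 170.9)² + (y − 47.8)² = 47.93².
Subtracting the A equation from the B and C equations removes the quadratic terms:
-653.6 x − 554.2 y = -99095.50
94.2 x − 247.8 y = 4616.41
Solving the 2×2 system: x ≈ 126.6, y ≈ 29.5 km.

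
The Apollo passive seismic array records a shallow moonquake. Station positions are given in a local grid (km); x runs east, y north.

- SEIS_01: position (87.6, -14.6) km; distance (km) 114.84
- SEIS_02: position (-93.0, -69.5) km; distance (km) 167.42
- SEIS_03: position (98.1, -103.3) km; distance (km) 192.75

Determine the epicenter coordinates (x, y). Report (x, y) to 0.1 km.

Circle about each station: (x − 87.6)² + (y + 14.6)² = 114.84²; (x + 93.0)² + (y + 69.5)² = 167.42²; (x − 98.1)² + (y + 103.3)² = 192.75².
Subtracting the SEIS_01 equation from the SEIS_02 and SEIS_03 equations removes the quadratic terms:
-361.2 x − 109.8 y = -9248.90
21.0 x − 177.4 y = -11556.76
Solving the 2×2 system: x ≈ 5.6, y ≈ 65.8 km.
Check against SEIS_01 (with the unrounded x, y): √((x − 87.6)²+(y + 14.6)²) = 114.84 ≈ 114.84 km. ✓

x ≈ 5.6 km, y ≈ 65.8 km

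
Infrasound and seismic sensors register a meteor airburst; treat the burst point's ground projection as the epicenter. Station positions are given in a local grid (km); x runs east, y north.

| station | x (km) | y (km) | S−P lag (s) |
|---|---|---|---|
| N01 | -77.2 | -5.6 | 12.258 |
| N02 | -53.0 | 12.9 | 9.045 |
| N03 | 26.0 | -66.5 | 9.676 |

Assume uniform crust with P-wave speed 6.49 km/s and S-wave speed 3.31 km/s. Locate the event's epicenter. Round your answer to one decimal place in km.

x ≈ 5.6 km, y ≈ -4.4 km

Distance from S−P lag: d = Δt · v_P v_S / (v_P − v_S) = Δt · (6.49·3.31)/(6.49−3.31) ≈ 6.7553·Δt.
So d_N01 = 82.81, d_N02 = 61.10, d_N03 = 65.36 km.
Circle about each station: (x + 77.2)² + (y + 5.6)² = 82.81²; (x + 53.0)² + (y − 12.9)² = 61.10²; (x − 26.0)² + (y + 66.5)² = 65.36².
Subtracting the N01 equation from the N02 and N03 equations removes the quadratic terms:
48.4 x + 37.0 y = 108.50
206.4 x − 121.8 y = 1692.62
Solving the 2×2 system: x ≈ 5.6, y ≈ -4.4 km.
Check against N01 (with the unrounded x, y): √((x + 77.2)²+(y + 5.6)²) = 82.81 ≈ 82.81 km. ✓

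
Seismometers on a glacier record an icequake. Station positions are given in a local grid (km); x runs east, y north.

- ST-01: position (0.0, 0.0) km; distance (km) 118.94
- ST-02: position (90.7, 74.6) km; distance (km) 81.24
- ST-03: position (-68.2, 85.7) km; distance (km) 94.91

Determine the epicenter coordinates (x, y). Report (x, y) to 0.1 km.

Circle about each station: x² + y² = 118.94²; (x − 90.7)² + (y − 74.6)² = 81.24²; (x + 68.2)² + (y − 85.7)² = 94.91².
Subtracting the ST-01 equation from the ST-02 and ST-03 equations removes the quadratic terms:
181.4 x + 149.2 y = 21338.44
-136.4 x + 171.4 y = 17134.55
Solving the 2×2 system: x ≈ 21.4, y ≈ 117.0 km.

x ≈ 21.4 km, y ≈ 117.0 km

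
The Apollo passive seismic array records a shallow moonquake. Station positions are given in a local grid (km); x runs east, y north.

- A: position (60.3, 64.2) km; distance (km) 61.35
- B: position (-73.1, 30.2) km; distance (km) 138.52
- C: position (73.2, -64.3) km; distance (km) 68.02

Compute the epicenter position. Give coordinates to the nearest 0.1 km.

Circle about each station: (x − 60.3)² + (y − 64.2)² = 61.35²; (x + 73.1)² + (y − 30.2)² = 138.52²; (x − 73.2)² + (y + 64.3)² = 68.02².
Subtracting the A equation from the B and C equations removes the quadratic terms:
-266.8 x − 68.0 y = -16926.05
25.8 x − 257.0 y = 872.10
Solving the 2×2 system: x ≈ 62.7, y ≈ 2.9 km.

62.7 km east, 2.9 km north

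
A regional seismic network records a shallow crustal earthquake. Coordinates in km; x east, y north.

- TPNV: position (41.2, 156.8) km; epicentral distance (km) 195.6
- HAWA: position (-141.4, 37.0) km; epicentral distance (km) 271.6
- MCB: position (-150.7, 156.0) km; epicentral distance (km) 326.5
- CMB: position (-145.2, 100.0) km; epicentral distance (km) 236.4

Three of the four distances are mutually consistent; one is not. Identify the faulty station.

Solve using three stations at a time. Using TPNV, HAWA, MCB (subtract circle equations pairwise → linear system) gives (x, y) ≈ (124.1, -20.4).
Distances from that point to each station vs reported:
  TPNV: calculated 195.6 vs reported 195.6 → residual 0.0 km
  HAWA: calculated 271.6 vs reported 271.6 → residual 0.0 km
  MCB: calculated 326.5 vs reported 326.5 → residual 0.0 km
  CMB: calculated 294.9 vs reported 236.4 → residual 58.5 km
TPNV, HAWA, MCB are mutually consistent (residuals ≈ 0); CMB is off by 58.5 km.

CMB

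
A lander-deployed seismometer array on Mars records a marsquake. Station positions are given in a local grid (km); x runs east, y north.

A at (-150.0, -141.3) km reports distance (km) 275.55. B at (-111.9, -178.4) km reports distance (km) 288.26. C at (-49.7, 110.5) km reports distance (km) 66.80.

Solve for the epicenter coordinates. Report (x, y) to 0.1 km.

Circle about each station: (x + 150.0)² + (y + 141.3)² = 275.55²; (x + 111.9)² + (y + 178.4)² = 288.26²; (x + 49.7)² + (y − 110.5)² = 66.80².
Subtracting pairs of circle equations eliminates x²+y² and gives linear equations (the radical axes):
76.2 x − 74.2 y = -5283.55
200.6 x + 503.6 y = 43680.21
Solving the 2×2 system: x ≈ 10.9, y ≈ 82.4 km.
Check against A (with the unrounded x, y): √((x + 150.0)²+(y + 141.3)²) = 275.55 ≈ 275.55 km. ✓

10.9 km east, 82.4 km north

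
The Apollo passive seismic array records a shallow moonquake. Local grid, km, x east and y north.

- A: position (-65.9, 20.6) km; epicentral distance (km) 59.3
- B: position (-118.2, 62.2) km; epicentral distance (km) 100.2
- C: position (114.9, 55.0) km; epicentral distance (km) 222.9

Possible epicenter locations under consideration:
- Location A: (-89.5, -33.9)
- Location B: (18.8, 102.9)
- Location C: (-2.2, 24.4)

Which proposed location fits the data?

For each candidate, compare |candidate − station| to the reported distance:
Location A: residuals A 0.1, B 0.1, C 0.0 → max 0.1 km
Location B: residuals A 58.8, B 42.7, C 115.5 → max 115.5 km
Location C: residuals A 4.5, B 21.8, C 101.9 → max 101.9 km
Only Location A has all residuals ≈ 0.

Location A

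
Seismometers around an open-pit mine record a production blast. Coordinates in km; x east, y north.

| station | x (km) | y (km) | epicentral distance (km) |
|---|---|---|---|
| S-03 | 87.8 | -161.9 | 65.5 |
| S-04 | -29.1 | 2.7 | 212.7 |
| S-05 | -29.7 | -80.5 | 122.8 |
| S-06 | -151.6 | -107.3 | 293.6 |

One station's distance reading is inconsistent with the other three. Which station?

S-05

Solve using three stations at a time. Using S-03, S-04, S-06 (subtract circle equations pairwise → linear system) gives (x, y) ≈ (141.5, -124.3).
Distances from that point to each station vs reported:
  S-03: calculated 65.5 vs reported 65.5 → residual 0.0 km
  S-04: calculated 212.7 vs reported 212.7 → residual 0.0 km
  S-05: calculated 176.7 vs reported 122.8 → residual 53.9 km
  S-06: calculated 293.6 vs reported 293.6 → residual 0.0 km
S-03, S-04, S-06 are mutually consistent (residuals ≈ 0); S-05 is off by 53.9 km.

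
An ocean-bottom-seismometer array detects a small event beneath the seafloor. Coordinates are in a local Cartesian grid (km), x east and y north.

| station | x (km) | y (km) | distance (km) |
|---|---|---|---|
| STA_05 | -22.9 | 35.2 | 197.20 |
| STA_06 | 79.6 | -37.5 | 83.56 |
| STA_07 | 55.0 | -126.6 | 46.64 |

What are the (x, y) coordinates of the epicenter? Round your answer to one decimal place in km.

Circle about each station: (x + 22.9)² + (y − 35.2)² = 197.20²; (x − 79.6)² + (y + 37.5)² = 83.56²; (x − 55.0)² + (y + 126.6)² = 46.64².
Subtracting the STA_05 equation from the STA_06 and STA_07 equations removes the quadratic terms:
205.0 x − 145.4 y = 37884.53
155.8 x − 323.6 y = 54001.66
Solving the 2×2 system: x ≈ 100.9, y ≈ -118.3 km.
Check against STA_05 (with the unrounded x, y): √((x + 22.9)²+(y − 35.2)²) = 197.20 ≈ 197.20 km. ✓

(100.9, -118.3)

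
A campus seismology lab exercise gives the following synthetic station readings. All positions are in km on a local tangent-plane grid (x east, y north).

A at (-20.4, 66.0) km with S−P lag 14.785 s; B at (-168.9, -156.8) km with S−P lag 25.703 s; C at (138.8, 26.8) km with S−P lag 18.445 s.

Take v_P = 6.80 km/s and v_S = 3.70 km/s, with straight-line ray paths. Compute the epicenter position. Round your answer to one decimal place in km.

Distance from S−P lag: d = Δt · v_P v_S / (v_P − v_S) = Δt · (6.80·3.70)/(6.80−3.70) ≈ 8.1161·Δt.
So d_A = 120.00, d_B = 208.61, d_C = 149.70 km.
Circle about each station: (x + 20.4)² + (y − 66.0)² = 120.00²; (x + 168.9)² + (y + 156.8)² = 208.61²; (x − 138.8)² + (y − 26.8)² = 149.70².
Subtracting the A equation from the B and C equations removes the quadratic terms:
-297.0 x − 445.6 y = 19223.16
318.4 x − 78.4 y = 7201.43
Solving the 2×2 system: x ≈ 10.3, y ≈ -50.0 km.

(10.3, -50.0)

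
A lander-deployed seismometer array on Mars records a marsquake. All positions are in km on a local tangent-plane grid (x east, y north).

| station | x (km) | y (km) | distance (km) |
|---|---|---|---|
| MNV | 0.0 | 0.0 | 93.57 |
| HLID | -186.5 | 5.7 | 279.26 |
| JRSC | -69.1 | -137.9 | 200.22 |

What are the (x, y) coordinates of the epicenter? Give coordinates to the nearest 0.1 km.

Circle about each station: x² + y² = 93.57²; (x + 186.5)² + (y − 5.7)² = 279.26²; (x + 69.1)² + (y + 137.9)² = 200.22².
Subtracting pairs of circle equations eliminates x²+y² and gives linear equations (the radical axes):
-373.0 x + 11.4 y = -34416.06
-138.2 x − 275.8 y = -7541.48
Solving the 2×2 system: x ≈ 91.7, y ≈ -18.6 km.

x ≈ 91.7 km, y ≈ -18.6 km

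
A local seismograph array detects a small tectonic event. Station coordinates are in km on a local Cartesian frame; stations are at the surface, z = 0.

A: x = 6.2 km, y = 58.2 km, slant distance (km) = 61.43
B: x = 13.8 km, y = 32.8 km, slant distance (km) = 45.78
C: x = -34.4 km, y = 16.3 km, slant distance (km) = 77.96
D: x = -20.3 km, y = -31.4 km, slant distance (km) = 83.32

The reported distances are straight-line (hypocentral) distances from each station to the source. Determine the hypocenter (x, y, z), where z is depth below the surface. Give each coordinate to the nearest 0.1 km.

x ≈ 32.8 km, y ≈ 19.3 km, depth ≈ 39.4 km

Each station gives a sphere (x−x_i)² + (y−y_i)² + z² = d_i² (stations at z=0).
Subtracting the A sphere from B and C: z² cancels, leaving linear equations in x and y:
15.2 x − 50.8 y = -481.56
-81.2 x − 83.8 y = -4280.75
Solving: x ≈ 32.805, y ≈ 19.295 km (keep extra digits for the depth step; rounded: 32.8, 19.3).
Then from the A sphere: z² = 61.43² − (x − 6.2)² − (y − 58.2)² with x = 32.805, y = 19.295, so z ≈ 39.398 ≈ 39.4 km.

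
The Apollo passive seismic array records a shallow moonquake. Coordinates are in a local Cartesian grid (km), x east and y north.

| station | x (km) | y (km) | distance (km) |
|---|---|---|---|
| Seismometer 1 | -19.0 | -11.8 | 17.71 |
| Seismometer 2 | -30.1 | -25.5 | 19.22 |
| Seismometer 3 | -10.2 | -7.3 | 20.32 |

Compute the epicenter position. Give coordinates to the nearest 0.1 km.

Circle about each station: (x + 19.0)² + (y + 11.8)² = 17.71²; (x + 30.1)² + (y + 25.5)² = 19.22²; (x + 10.2)² + (y + 7.3)² = 20.32².
Subtracting the Seismometer 1 equation from the Seismometer 2 and Seismometer 3 equations removes the quadratic terms:
-22.2 x − 27.4 y = 1000.26
17.6 x + 9.0 y = -442.17
Solving the 2×2 system: x ≈ -11.0, y ≈ -27.6 km.

(-11.0, -27.6)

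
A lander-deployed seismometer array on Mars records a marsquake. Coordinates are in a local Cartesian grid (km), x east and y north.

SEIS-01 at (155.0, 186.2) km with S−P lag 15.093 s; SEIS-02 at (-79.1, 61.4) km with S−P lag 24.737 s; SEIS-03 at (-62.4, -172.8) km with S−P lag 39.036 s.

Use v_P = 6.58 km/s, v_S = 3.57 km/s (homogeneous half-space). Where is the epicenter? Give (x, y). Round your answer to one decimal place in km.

113.4 km east, 76.0 km north

Distance from S−P lag: d = Δt · v_P v_S / (v_P − v_S) = Δt · (6.58·3.57)/(6.58−3.57) ≈ 7.8042·Δt.
So d_SEIS-01 = 117.79, d_SEIS-02 = 193.05, d_SEIS-03 = 304.64 km.
Circle about each station: (x − 155.0)² + (y − 186.2)² = 117.79²; (x + 79.1)² + (y − 61.4)² = 193.05²; (x + 62.4)² + (y + 172.8)² = 304.64².
Subtracting the SEIS-01 equation from the SEIS-02 and SEIS-03 equations removes the quadratic terms:
-468.2 x − 249.6 y = -72062.49
-434.8 x − 718.0 y = -103872.89
Solving the 2×2 system: x ≈ 113.4, y ≈ 76.0 km.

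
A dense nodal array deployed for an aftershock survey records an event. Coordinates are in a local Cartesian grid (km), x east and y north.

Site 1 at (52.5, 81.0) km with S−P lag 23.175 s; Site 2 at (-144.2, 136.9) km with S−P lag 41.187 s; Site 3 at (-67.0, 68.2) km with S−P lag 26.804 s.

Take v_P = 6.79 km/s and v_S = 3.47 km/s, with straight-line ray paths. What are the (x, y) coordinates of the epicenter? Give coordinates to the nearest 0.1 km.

Distance from S−P lag: d = Δt · v_P v_S / (v_P − v_S) = Δt · (6.79·3.47)/(6.79−3.47) ≈ 7.0968·Δt.
So d_Site 1 = 164.47, d_Site 2 = 292.29, d_Site 3 = 190.22 km.
Circle about each station: (x − 52.5)² + (y − 81.0)² = 164.47²; (x + 144.2)² + (y − 136.9)² = 292.29²; (x + 67.0)² + (y − 68.2)² = 190.22².
Subtracting the Site 1 equation from the Site 2 and Site 3 equations removes the quadratic terms:
-393.4 x + 111.8 y = -28165.06
-239.0 x − 25.6 y = -9310.28
Solving the 2×2 system: x ≈ 47.9, y ≈ -83.4 km.

47.9 km east, -83.4 km north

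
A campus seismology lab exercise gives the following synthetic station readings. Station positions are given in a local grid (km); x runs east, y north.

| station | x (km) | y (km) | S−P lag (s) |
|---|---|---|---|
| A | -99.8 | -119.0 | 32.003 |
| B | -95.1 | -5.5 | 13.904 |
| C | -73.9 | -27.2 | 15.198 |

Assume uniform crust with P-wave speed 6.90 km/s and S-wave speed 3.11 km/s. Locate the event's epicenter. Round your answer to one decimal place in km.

Distance from S−P lag: d = Δt · v_P v_S / (v_P − v_S) = Δt · (6.90·3.11)/(6.90−3.11) ≈ 5.6620·Δt.
So d_A = 181.20, d_B = 78.72, d_C = 86.05 km.
Circle about each station: (x + 99.8)² + (y + 119.0)² = 181.20²; (x + 95.1)² + (y + 5.5)² = 78.72²; (x + 73.9)² + (y + 27.2)² = 86.05².
Subtracting the A equation from the B and C equations removes the quadratic terms:
9.4 x + 227.0 y = 11589.82
51.8 x + 183.6 y = 7508.85
Solving the 2×2 system: x ≈ -42.2, y ≈ 52.8 km.

x ≈ -42.2 km, y ≈ 52.8 km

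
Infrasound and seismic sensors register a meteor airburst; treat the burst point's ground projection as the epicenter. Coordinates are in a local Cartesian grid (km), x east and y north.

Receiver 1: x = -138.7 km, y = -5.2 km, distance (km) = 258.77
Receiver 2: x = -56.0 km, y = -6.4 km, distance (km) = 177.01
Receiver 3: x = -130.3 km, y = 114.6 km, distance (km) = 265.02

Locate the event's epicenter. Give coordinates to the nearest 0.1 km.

Circle about each station: (x + 138.7)² + (y + 5.2)² = 258.77²; (x + 56.0)² + (y + 6.4)² = 177.01²; (x + 130.3)² + (y − 114.6)² = 265.02².
Subtracting pairs of circle equations eliminates x²+y² and gives linear equations (the radical axes):
165.4 x − 2.4 y = 19541.60
16.8 x + 239.6 y = 7572.83
Solving the 2×2 system: x ≈ 118.5, y ≈ 23.3 km.
Check against Receiver 1 (with the unrounded x, y): √((x + 138.7)²+(y + 5.2)²) = 258.76 ≈ 258.77 km. ✓

(118.5, 23.3)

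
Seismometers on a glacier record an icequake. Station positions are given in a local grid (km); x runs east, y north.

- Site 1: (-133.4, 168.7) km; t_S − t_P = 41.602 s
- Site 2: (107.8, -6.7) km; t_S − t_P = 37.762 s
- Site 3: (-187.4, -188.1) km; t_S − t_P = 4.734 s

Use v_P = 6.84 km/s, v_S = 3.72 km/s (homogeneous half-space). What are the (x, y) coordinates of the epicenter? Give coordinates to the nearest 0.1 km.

Distance from S−P lag: d = Δt · v_P v_S / (v_P − v_S) = Δt · (6.84·3.72)/(6.84−3.72) ≈ 8.1554·Δt.
So d_Site 1 = 339.28, d_Site 2 = 307.96, d_Site 3 = 38.61 km.
Circle about each station: (x + 133.4)² + (y − 168.7)² = 339.28²; (x − 107.8)² + (y + 6.7)² = 307.96²; (x + 187.4)² + (y + 188.1)² = 38.61².
Subtracting the Site 1 equation from the Site 2 and Site 3 equations removes the quadratic terms:
482.4 x − 350.8 y = -14317.96
-108.0 x − 713.6 y = 137865.31
Solving the 2×2 system: x ≈ -153.3, y ≈ -170.0 km.

-153.3 km east, -170.0 km north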